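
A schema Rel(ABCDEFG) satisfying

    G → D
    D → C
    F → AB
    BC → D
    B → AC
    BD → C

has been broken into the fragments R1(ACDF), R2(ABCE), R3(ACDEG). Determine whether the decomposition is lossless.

No

Chase test. Columns are ABCDEFG; row i has aⱼ where attribute j ∈ Ri, else bᵢⱼ.
Initial tableau (one row per fragment):
  row 1: a1 b12 a3 a4 b15 a6 b17
  row 2: a1 a2 a3 b24 a5 b26 b27
  row 3: a1 b32 a3 a4 a5 b36 a7
No row becomes fully distinguished — the join is lossy.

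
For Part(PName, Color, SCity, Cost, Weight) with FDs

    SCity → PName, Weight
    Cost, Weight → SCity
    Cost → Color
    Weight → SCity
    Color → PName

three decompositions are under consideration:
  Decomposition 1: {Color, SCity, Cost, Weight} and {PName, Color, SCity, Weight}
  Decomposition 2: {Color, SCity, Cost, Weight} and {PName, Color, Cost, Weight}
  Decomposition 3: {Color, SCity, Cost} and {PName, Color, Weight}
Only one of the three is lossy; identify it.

Decomposition 3

Decomposition 1: common = {Color, SCity, Weight}, closure = {PName, Color, SCity, Weight} → lossless.
Decomposition 2: common = {Color, Cost, Weight}, closure = {PName, Color, SCity, Cost, Weight} → lossless.
Decomposition 3: common = {Color}, closure = {PName, Color} → lossy.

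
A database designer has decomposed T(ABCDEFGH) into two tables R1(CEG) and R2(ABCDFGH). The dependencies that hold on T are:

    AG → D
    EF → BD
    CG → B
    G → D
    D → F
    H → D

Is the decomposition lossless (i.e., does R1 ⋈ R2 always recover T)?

Common attributes: R1 ∩ R2 = {CG}.
Closure of {CG}: CG → B applies, adding B; G → D applies, adding D; D → F applies, adding F. So (CG)⁺ = {BCDFG}.
The closure contains neither all of R1 = {CEG} nor all of R2 = {ABCDFGH}, so the common attributes are not a superkey of either fragment. The join is lossy.

No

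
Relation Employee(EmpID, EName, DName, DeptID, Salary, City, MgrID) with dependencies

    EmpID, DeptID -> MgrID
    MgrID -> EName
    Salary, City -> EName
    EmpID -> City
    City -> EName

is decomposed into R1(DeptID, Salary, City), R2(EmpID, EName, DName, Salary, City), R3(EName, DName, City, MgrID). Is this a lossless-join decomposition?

Chase test. Columns are EmpID, EName, DName, DeptID, Salary, City, MgrID; row i has aⱼ where attribute j ∈ Ri, else bᵢⱼ.
Initial tableau (one row per fragment):
  row 1: b11 b12 b13 a4 a5 a6 b17
  row 2: a1 a2 a3 b24 a5 a6 b27
  row 3: b31 a2 a3 b34 b35 a6 a7
Rows 1 and 2 agree on Salary, City; apply Salary, City→EName and equate their EName entries.
No row becomes fully distinguished — the join is lossy.

No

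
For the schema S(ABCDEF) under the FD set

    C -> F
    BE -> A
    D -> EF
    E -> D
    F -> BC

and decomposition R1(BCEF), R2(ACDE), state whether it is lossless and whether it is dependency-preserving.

Lossless test: (CE)⁺ = {ABCDEF}, which contains all of one fragment — lossless.
Dependency preservation: BE → A; D → EF are not contained in any single fragment, but the restricted closure of each left-hand side across the fragments still reaches the right-hand side; the remaining FDs each lie inside some fragment. All dependencies are preserved.

lossless and dependency-preserving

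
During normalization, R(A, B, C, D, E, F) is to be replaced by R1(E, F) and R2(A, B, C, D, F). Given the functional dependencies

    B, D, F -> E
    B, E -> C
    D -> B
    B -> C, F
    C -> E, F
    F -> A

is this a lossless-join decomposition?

No

Common attributes: R1 ∩ R2 = {F}.
Closure of {F}: F → A applies, adding A. So (F)⁺ = {A, F}.
The closure contains neither all of R1 = {E, F} nor all of R2 = {A, B, C, D, F}, so the common attributes are not a superkey of either fragment. The join is lossy.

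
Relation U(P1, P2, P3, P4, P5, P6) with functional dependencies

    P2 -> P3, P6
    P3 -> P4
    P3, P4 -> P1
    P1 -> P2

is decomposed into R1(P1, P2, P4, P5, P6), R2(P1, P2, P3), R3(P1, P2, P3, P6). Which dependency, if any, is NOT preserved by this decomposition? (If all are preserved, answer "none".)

none

P2 → P3, P6 lies within R3.
P3 → P4: restricted closure across fragments reaches P4.
P3, P4 → P1: restricted closure across fragments reaches P1.
P1 → P2 lies within R1.
Every dependency is enforceable on the fragments, so the decomposition is dependency-preserving.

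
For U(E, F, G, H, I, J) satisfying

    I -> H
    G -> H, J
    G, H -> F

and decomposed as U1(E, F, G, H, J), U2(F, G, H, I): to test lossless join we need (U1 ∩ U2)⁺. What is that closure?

U1 ∩ U2 = {F, G, H}.
G → H, J applies, adding J
Closure: {F, G, H, J}.

F, G, H, J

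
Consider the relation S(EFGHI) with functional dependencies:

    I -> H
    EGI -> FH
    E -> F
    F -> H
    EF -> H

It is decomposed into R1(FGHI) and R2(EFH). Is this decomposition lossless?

Common attributes: R1 ∩ R2 = {FH}.
No dependency enlarges {FH}, so (FH)⁺ = {FH}.
The closure contains neither all of R1 = {FGHI} nor all of R2 = {EFH}, so the common attributes are not a superkey of either fragment. The join is lossy.

No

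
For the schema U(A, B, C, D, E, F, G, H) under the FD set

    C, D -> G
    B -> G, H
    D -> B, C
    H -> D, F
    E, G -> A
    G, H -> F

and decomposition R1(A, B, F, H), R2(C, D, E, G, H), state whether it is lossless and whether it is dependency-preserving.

lossy and not dependency-preserving

Lossless test: (H)⁺ = {B, C, D, F, G, H}, which is a superkey of neither fragment — lossy.
Dependency preservation: the restricted closure of {E, G} across the fragments never reaches {A}, so E, G → A cannot be enforced without a join — not preserved.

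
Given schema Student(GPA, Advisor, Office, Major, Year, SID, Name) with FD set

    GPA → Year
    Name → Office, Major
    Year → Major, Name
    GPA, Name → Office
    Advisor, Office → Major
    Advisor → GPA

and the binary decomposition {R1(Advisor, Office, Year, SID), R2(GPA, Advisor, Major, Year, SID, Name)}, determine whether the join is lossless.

Common attributes: R1 ∩ R2 = {Advisor, Year, SID}.
Closure of {Advisor, Year, SID}: Year → Major, Name applies, adding Major, Name; Advisor → GPA applies, adding GPA; Name → Office, Major applies, adding Office. So (Advisor, Year, SID)⁺ = {GPA, Advisor, Office, Major, Year, SID, Name}.
This closure contains every attribute of R1, so R1 ∩ R2 → R1. The join is lossless.

Yes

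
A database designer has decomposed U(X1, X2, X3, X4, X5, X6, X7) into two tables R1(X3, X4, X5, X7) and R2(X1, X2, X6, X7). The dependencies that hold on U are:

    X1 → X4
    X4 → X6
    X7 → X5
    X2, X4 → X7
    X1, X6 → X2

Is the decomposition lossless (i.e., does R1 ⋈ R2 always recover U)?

Common attributes: R1 ∩ R2 = {X7}.
Closure of {X7}: X7 → X5 applies, adding X5. So (X7)⁺ = {X5, X7}.
The closure contains neither all of R1 = {X3, X4, X5, X7} nor all of R2 = {X1, X2, X6, X7}, so the common attributes are not a superkey of either fragment. The join is lossy.

No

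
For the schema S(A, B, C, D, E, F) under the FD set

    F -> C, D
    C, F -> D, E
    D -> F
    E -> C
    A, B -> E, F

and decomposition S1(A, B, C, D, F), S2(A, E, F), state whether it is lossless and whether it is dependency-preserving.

Lossless test: (A, F)⁺ = {A, C, D, E, F}, which contains all of one fragment — lossless.
Dependency preservation: the restricted closure of {E} across the fragments never reaches {C}, so E → C cannot be enforced without a join — not preserved.

lossless but not dependency-preserving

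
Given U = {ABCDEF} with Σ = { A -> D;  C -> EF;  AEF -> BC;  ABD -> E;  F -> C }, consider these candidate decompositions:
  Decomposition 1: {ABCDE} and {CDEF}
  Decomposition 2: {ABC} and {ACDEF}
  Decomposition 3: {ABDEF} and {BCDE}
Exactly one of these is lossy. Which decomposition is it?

Decomposition 1: common = {CDE}, closure = {CDEF} → lossless.
Decomposition 2: common = {AC}, closure = {ABCDEF} → lossless.
Decomposition 3: common = {BDE}, closure = {BDE} → lossy.

Decomposition 3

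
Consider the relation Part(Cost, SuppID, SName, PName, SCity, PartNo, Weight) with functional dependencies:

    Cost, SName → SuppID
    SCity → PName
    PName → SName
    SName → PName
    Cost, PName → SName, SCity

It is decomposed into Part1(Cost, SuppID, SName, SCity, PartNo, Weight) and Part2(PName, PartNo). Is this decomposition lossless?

No

Common attributes: Part1 ∩ Part2 = {PartNo}.
No dependency enlarges {PartNo}, so (PartNo)⁺ = {PartNo}.
The closure contains neither all of Part1 = {Cost, SuppID, SName, SCity, PartNo, Weight} nor all of Part2 = {PName, PartNo}, so the common attributes are not a superkey of either fragment. The join is lossy.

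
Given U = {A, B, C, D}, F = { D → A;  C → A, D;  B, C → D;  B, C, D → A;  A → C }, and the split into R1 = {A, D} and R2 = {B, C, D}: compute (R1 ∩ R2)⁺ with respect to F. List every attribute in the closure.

R1 ∩ R2 = {D}.
D → A applies, adding A
A → C applies, adding C
Closure: {A, C, D}.

A, C, D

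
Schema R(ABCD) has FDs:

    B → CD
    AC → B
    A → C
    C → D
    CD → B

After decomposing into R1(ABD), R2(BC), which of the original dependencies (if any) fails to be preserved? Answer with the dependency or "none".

none

B → CD: restricted closure across fragments reaches CD.
AC → B: restricted closure across fragments reaches B.
A → C: restricted closure across fragments reaches C.
C → D: restricted closure across fragments reaches D.
CD → B: restricted closure across fragments reaches B.
Every dependency is enforceable on the fragments, so the decomposition is dependency-preserving.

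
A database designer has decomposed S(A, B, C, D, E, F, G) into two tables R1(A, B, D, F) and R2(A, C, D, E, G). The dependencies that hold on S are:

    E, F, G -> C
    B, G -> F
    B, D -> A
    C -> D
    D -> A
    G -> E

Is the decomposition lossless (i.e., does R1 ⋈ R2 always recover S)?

No

Common attributes: R1 ∩ R2 = {A, D}.
No dependency enlarges {A, D}, so (A, D)⁺ = {A, D}.
The closure contains neither all of R1 = {A, B, D, F} nor all of R2 = {A, C, D, E, G}, so the common attributes are not a superkey of either fragment. The join is lossy.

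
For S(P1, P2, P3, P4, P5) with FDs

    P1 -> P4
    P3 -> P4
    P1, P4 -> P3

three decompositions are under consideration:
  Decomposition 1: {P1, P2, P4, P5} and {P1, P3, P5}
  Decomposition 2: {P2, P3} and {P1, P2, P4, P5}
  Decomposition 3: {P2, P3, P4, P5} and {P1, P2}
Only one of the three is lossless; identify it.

Decomposition 1

Decomposition 1: common = {P1, P5}, closure = {P1, P3, P4, P5} → lossless.
Decomposition 2: common = {P2}, closure = {P2} → lossy.
Decomposition 3: common = {P2}, closure = {P2} → lossy.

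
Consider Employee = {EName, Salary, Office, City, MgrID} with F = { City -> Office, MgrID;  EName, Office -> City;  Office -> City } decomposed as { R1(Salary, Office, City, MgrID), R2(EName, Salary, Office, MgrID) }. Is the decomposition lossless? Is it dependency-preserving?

lossless and dependency-preserving

Lossless test: (Salary, Office, MgrID)⁺ = {Salary, Office, City, MgrID}, which contains all of one fragment — lossless.
Dependency preservation: EName, Office → City is not contained in any single fragment, but the restricted closure of its left-hand side across the fragments still reaches the right-hand side; the remaining FDs each lie inside some fragment. All dependencies are preserved.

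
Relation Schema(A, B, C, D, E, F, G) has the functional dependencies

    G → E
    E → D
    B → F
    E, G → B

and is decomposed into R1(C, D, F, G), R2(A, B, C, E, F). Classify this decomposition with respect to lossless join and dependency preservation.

lossy and not dependency-preserving

Lossless test: (C, F)⁺ = {C, F}, which is a superkey of neither fragment — lossy.
Dependency preservation: the restricted closure of {G} across the fragments never reaches {E}, so G → E cannot be enforced without a join — not preserved.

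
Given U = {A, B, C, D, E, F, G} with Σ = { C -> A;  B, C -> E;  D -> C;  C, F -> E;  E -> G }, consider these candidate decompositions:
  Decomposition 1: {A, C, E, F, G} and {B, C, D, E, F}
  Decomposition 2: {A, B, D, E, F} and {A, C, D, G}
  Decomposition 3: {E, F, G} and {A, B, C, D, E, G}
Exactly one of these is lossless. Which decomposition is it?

Decomposition 1: common = {C, E, F}, closure = {A, C, E, F, G} → lossless.
Decomposition 2: common = {A, D}, closure = {A, C, D} → lossy.
Decomposition 3: common = {E, G}, closure = {E, G} → lossy.

Decomposition 1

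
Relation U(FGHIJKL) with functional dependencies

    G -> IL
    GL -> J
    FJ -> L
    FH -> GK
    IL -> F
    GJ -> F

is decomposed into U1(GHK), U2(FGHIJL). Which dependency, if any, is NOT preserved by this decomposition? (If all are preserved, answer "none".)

G → IL lies within U2.
GL → J lies within U2.
FJ → L lies within U2.
FH → GK: restricted closure across fragments reaches GK.
IL → F lies within U2.
GJ → F lies within U2.
Every dependency is enforceable on the fragments, so the decomposition is dependency-preserving.

none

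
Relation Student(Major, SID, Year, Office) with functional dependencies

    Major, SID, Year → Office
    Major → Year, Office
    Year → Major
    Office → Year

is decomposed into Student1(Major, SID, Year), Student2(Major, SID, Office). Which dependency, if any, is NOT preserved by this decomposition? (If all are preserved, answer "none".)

Major, SID, Year → Office: restricted closure across fragments reaches Office.
Major → Year, Office: restricted closure across fragments reaches Year, Office.
Year → Major lies within Student1.
Office → Year: restricted closure across fragments reaches Year.
Every dependency is enforceable on the fragments, so the decomposition is dependency-preserving.

none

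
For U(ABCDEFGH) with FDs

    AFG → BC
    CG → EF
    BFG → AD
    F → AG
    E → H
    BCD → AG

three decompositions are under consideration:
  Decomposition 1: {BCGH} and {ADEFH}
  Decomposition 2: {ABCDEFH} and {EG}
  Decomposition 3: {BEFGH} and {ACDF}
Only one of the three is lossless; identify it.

Decomposition 1: common = {H}, closure = {H} → lossy.
Decomposition 2: common = {E}, closure = {EH} → lossy.
Decomposition 3: common = {F}, closure = {ABCDEFGH} → lossless.

Decomposition 3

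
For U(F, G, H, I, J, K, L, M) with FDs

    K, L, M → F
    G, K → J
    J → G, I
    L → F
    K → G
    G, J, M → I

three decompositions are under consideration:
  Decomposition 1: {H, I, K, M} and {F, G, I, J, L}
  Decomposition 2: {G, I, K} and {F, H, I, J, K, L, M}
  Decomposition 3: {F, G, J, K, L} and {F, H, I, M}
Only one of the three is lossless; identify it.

Decomposition 2

Decomposition 1: common = {I}, closure = {I} → lossy.
Decomposition 2: common = {I, K}, closure = {G, I, J, K} → lossless.
Decomposition 3: common = {F}, closure = {F} → lossy.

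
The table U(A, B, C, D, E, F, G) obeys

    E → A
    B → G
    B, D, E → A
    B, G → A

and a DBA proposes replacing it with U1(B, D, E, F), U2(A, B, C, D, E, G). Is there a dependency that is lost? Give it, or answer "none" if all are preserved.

none

E → A lies within U2.
B → G lies within U2.
B, D, E → A lies within U2.
B, G → A lies within U2.
Every dependency is enforceable on the fragments, so the decomposition is dependency-preserving.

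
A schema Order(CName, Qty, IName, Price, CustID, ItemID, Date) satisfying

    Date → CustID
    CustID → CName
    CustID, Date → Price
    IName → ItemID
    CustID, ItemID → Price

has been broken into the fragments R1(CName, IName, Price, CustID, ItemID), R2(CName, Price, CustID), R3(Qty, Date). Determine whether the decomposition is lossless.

No

Chase test. Columns are CName, Qty, IName, Price, CustID, ItemID, Date; row i has aⱼ where attribute j ∈ Ri, else bᵢⱼ.
Initial tableau (one row per fragment):
  row 1: a1 b12 a3 a4 a5 a6 b17
  row 2: a1 b22 b23 a4 a5 b26 b27
  row 3: b31 a2 b33 b34 b35 b36 a7
No row becomes fully distinguished — the join is lossy.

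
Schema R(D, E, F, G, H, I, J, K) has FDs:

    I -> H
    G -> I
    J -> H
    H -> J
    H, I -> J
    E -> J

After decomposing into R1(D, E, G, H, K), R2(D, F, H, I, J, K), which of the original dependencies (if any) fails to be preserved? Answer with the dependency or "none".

G -> I

Check G → I: no single fragment contains all of {G, I}, and the restricted closure of {G} across the fragments never reaches {I}.
I → H is preserved.
J → H is preserved.
H → J is preserved.
H, I → J is preserved.
E → J is preserved.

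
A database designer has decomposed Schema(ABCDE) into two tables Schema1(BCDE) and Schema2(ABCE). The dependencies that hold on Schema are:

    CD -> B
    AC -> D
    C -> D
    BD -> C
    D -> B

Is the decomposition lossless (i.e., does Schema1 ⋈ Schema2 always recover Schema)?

Yes

Common attributes: Schema1 ∩ Schema2 = {BCE}.
Closure of {BCE}: C → D applies, adding D. So (BCE)⁺ = {BCDE}.
This closure contains every attribute of Schema1, so Schema1 ∩ Schema2 → Schema1. The join is lossless.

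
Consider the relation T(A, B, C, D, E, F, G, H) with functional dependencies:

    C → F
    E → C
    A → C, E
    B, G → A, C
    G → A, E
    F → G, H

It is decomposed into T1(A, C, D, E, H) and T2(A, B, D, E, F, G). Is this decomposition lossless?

Common attributes: T1 ∩ T2 = {A, D, E}.
Closure of {A, D, E}: E → C applies, adding C; C → F applies, adding F; F → G, H applies, adding G, H. So (A, D, E)⁺ = {A, C, D, E, F, G, H}.
This closure contains every attribute of T1, so T1 ∩ T2 → T1. The join is lossless.

Yes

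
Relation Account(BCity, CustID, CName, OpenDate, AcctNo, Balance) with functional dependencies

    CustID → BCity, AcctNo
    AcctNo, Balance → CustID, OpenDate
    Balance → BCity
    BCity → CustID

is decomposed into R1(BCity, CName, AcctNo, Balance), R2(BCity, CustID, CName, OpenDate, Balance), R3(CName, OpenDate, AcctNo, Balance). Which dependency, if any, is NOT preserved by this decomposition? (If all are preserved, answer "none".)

CustID → BCity, AcctNo: restricted closure across fragments reaches BCity, AcctNo.
AcctNo, Balance → CustID, OpenDate: restricted closure across fragments reaches CustID, OpenDate.
Balance → BCity lies within R1.
BCity → CustID lies within R2.
Every dependency is enforceable on the fragments, so the decomposition is dependency-preserving.

none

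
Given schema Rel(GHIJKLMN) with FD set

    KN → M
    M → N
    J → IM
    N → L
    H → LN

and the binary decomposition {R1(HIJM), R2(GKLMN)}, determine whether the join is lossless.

No

Common attributes: R1 ∩ R2 = {M}.
Closure of {M}: M → N applies, adding N; N → L applies, adding L. So (M)⁺ = {LMN}.
The closure contains neither all of R1 = {HIJM} nor all of R2 = {GKLMN}, so the common attributes are not a superkey of either fragment. The join is lossy.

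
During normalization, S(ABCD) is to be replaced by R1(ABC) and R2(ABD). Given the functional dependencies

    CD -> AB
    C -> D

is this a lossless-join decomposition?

Common attributes: R1 ∩ R2 = {AB}.
No dependency enlarges {AB}, so (AB)⁺ = {AB}.
The closure contains neither all of R1 = {ABC} nor all of R2 = {ABD}, so the common attributes are not a superkey of either fragment. The join is lossy.

No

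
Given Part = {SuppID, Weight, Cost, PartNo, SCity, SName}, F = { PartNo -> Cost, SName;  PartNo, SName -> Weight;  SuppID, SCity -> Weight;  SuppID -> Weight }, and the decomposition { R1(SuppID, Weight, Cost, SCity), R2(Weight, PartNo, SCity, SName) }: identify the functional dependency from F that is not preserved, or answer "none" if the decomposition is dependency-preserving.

PartNo -> Cost, SName

Check PartNo → Cost, SName: no single fragment contains all of {Cost, PartNo, SName}, and the restricted closure of {PartNo} across the fragments never reaches {Cost, SName}.
PartNo, SName → Weight is preserved.
SuppID, SCity → Weight is preserved.
SuppID → Weight is preserved.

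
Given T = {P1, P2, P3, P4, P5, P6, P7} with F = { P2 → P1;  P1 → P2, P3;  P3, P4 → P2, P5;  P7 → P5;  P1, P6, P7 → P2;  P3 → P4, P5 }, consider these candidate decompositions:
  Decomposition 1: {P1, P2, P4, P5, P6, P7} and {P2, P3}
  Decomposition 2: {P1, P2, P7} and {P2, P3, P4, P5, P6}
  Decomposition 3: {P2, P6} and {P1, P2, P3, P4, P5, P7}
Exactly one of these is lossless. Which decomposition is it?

Decomposition 1: common = {P2}, closure = {P1, P2, P3, P4, P5} → lossless.
Decomposition 2: common = {P2}, closure = {P1, P2, P3, P4, P5} → lossy.
Decomposition 3: common = {P2}, closure = {P1, P2, P3, P4, P5} → lossy.

Decomposition 1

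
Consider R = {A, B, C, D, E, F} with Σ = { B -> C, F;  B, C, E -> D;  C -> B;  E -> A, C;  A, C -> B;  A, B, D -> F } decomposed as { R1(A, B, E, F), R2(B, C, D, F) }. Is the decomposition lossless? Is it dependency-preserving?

Lossless test: (B, F)⁺ = {B, C, F}, which is a superkey of neither fragment — lossy.
Dependency preservation: the restricted closure of {B, C, E} across the fragments never reaches {D}, so B, C, E → D cannot be enforced without a join — not preserved.

lossy and not dependency-preserving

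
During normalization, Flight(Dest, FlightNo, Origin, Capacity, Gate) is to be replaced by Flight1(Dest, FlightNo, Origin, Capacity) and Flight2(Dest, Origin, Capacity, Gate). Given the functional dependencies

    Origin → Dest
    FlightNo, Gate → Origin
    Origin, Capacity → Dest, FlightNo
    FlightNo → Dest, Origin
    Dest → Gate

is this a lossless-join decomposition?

Yes

Common attributes: Flight1 ∩ Flight2 = {Dest, Origin, Capacity}.
Closure of {Dest, Origin, Capacity}: Origin, Capacity → Dest, FlightNo applies, adding FlightNo; Dest → Gate applies, adding Gate. So (Dest, Origin, Capacity)⁺ = {Dest, FlightNo, Origin, Capacity, Gate}.
This closure contains every attribute of Flight1, so Flight1 ∩ Flight2 → Flight1. The join is lossless.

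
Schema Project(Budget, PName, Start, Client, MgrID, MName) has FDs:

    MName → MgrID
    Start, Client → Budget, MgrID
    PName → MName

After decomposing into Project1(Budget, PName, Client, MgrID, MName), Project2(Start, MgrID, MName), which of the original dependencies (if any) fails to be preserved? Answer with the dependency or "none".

Check Start, Client → Budget, MgrID: no single fragment contains all of {Budget, Start, Client, MgrID}, and the restricted closure of {Start, Client} across the fragments never reaches {Budget, MgrID}.
MName → MgrID is preserved.
PName → MName is preserved.

Start, Client → Budget, MgrID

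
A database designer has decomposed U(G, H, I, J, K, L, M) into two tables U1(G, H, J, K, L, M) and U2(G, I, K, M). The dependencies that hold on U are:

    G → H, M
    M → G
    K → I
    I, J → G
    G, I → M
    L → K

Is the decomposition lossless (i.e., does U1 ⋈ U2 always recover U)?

Yes

Common attributes: U1 ∩ U2 = {G, K, M}.
Closure of {G, K, M}: G → H, M applies, adding H; K → I applies, adding I. So (G, K, M)⁺ = {G, H, I, K, M}.
This closure contains every attribute of U2, so U1 ∩ U2 → U2. The join is lossless.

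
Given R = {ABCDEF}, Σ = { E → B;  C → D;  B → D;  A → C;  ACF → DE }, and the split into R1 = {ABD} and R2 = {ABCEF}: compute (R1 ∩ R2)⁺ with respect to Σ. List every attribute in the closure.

ABCD

R1 ∩ R2 = {AB}.
B → D applies, adding D
A → C applies, adding C
Closure: {ABCD}.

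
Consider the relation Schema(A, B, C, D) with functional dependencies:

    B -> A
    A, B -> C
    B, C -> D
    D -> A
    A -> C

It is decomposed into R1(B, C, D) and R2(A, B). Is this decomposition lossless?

Common attributes: R1 ∩ R2 = {B}.
Closure of {B}: B → A applies, adding A; A, B → C applies, adding C; B, C → D applies, adding D. So (B)⁺ = {A, B, C, D}.
This closure contains every attribute of R1, so R1 ∩ R2 → R1. The join is lossless.

Yes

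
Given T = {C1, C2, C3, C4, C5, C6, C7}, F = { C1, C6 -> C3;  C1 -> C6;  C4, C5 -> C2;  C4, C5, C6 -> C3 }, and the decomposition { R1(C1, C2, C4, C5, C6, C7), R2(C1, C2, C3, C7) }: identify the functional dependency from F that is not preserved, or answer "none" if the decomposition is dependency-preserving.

C4, C5, C6 -> C3

Check C4, C5, C6 → C3: no single fragment contains all of {C3, C4, C5, C6}, and the restricted closure of {C4, C5, C6} across the fragments never reaches {C3}.
C1, C6 → C3 is preserved.
C1 → C6 is preserved.
C4, C5 → C2 is preserved.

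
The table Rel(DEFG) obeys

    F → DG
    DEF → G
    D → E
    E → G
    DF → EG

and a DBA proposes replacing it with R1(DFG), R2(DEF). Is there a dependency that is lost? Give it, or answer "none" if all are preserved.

E → G

Check E → G: no single fragment contains all of {EG}, and the restricted closure of {E} across the fragments never reaches {G}.
F → DG is preserved.
DEF → G is preserved.
D → E is preserved.
DF → EG is preserved.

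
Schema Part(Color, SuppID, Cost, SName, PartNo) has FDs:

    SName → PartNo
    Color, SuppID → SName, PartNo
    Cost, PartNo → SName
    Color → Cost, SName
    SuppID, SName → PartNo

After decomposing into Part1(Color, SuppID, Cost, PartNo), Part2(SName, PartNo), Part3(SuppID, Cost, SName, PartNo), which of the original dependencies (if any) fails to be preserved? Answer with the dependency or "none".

SName → PartNo lies within Part2.
Color, SuppID → SName, PartNo: restricted closure across fragments reaches SName, PartNo.
Cost, PartNo → SName lies within Part3.
Color → Cost, SName: restricted closure across fragments reaches Cost, SName.
SuppID, SName → PartNo lies within Part3.
Every dependency is enforceable on the fragments, so the decomposition is dependency-preserving.

none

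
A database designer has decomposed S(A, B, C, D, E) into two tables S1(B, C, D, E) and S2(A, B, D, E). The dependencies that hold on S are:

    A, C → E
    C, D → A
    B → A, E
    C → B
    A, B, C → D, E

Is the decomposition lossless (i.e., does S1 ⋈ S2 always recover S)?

Common attributes: S1 ∩ S2 = {B, D, E}.
Closure of {B, D, E}: B → A, E applies, adding A. So (B, D, E)⁺ = {A, B, D, E}.
This closure contains every attribute of S2, so S1 ∩ S2 → S2. The join is lossless.

Yes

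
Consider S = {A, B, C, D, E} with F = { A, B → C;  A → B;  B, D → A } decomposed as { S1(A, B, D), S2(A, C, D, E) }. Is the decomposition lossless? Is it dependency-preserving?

Lossless test: (A, D)⁺ = {A, B, C, D}, which contains all of one fragment — lossless.
Dependency preservation: A, B → C is not contained in any single fragment, but the restricted closure of its left-hand side across the fragments still reaches the right-hand side; the remaining FDs each lie inside some fragment. All dependencies are preserved.

lossless and dependency-preserving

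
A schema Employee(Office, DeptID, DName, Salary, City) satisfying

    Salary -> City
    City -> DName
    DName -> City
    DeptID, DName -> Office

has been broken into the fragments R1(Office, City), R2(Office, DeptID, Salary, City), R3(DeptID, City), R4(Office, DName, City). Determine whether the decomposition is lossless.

Yes

Chase test. Columns are Office, DeptID, DName, Salary, City; row i has aⱼ where attribute j ∈ Ri, else bᵢⱼ.
Initial tableau (one row per fragment):
  row 1: a1 b12 b13 b14 a5
  row 2: a1 a2 b23 a4 a5
  row 3: b31 a2 b33 b34 a5
  row 4: a1 b42 a3 b44 a5
Rows 1 and 2 agree on City; apply City→DName and equate their DName entries.
Rows 1 and 3 agree on City; apply City→DName and equate their DName entries.
Rows 1 and 4 agree on City; apply City→DName and equate their DName entries.
Rows 2 and 3 agree on DeptID, DName; apply DeptID, DName→Office and equate their Office entries.
Row 2 is now all distinguished symbols — the join is lossless.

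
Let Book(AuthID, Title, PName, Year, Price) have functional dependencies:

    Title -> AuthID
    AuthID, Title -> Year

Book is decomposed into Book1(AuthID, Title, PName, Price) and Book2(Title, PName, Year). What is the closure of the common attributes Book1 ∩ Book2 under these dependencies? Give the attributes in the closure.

Book1 ∩ Book2 = {Title, PName}.
Title → AuthID applies, adding AuthID
AuthID, Title → Year applies, adding Year
Closure: {AuthID, Title, PName, Year}.

AuthID, Title, PName, Year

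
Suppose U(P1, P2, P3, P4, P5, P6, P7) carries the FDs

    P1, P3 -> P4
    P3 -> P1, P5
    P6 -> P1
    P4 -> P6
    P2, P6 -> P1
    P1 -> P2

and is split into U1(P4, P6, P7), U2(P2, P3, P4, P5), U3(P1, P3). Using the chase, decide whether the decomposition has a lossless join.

Chase test. Columns are P1, P2, P3, P4, P5, P6, P7; row i has aⱼ where attribute j ∈ Ui, else bᵢⱼ.
Initial tableau (one row per fragment):
  row 1: b11 b12 b13 a4 b15 a6 a7
  row 2: b21 a2 a3 a4 a5 b26 b27
  row 3: a1 b32 a3 b34 b35 b36 b37
Rows 2 and 3 agree on P3; apply P3→P1, P5 and equate their P1, P5 entries.
Rows 1 and 2 agree on P4; apply P4→P6 and equate their P6 entries.
Rows 2 and 3 agree on P1; apply P1→P2 and equate their P2 entries.
Rows 2 and 3 agree on P1, P3; apply P1, P3→P4 and equate their P4 entries.
Rows 1 and 2 agree on P6; apply P6→P1 and equate their P1 entries.
Rows 1 and 3 agree on P4; apply P4→P6 and equate their P6 entries.
Rows 1 and 2 agree on P1; apply P1→P2 and equate their P2 entries.
No row becomes fully distinguished — the join is lossy.

No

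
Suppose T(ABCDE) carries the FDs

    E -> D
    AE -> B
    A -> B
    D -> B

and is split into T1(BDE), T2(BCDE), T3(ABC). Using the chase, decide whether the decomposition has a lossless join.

No

Chase test. Columns are ABCDE; row i has aⱼ where attribute j ∈ Ti, else bᵢⱼ.
Initial tableau (one row per fragment):
  row 1: b11 a2 b13 a4 a5
  row 2: b21 a2 a3 a4 a5
  row 3: a1 a2 a3 b34 b35
No row becomes fully distinguished — the join is lossy.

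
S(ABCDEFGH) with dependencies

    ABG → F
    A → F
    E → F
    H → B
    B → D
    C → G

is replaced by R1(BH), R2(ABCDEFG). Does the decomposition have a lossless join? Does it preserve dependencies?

lossy but dependency-preserving

Lossless test: (B)⁺ = {BD}, which is a superkey of neither fragment — lossy.
Dependency preservation: every FD's attributes lie within a single fragment, so each can be enforced locally — preserved.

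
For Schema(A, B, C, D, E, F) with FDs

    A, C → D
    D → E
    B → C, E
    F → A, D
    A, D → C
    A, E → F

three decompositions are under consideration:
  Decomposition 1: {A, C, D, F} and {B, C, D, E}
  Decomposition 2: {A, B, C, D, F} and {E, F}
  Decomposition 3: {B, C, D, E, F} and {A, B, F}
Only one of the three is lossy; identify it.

Decomposition 1

Decomposition 1: common = {C, D}, closure = {C, D, E} → lossy.
Decomposition 2: common = {F}, closure = {A, C, D, E, F} → lossless.
Decomposition 3: common = {B, F}, closure = {A, B, C, D, E, F} → lossless.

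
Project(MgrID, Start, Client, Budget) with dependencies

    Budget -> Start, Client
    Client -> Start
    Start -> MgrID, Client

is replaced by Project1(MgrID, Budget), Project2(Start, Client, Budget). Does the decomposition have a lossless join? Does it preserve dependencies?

Lossless test: (Budget)⁺ = {MgrID, Start, Client, Budget}, which contains all of one fragment — lossless.
Dependency preservation: the restricted closure of {Start} across the fragments never reaches {MgrID, Client}, so Start → MgrID, Client cannot be enforced without a join — not preserved.

lossless but not dependency-preserving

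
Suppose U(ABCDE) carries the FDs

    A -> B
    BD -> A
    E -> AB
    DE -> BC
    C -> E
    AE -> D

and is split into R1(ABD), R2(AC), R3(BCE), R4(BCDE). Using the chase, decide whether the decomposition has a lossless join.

Yes

Chase test. Columns are ABCDE; row i has aⱼ where attribute j ∈ Ri, else bᵢⱼ.
Initial tableau (one row per fragment):
  row 1: a1 a2 b13 a4 b15
  row 2: a1 b22 a3 b24 b25
  row 3: b31 a2 a3 b34 a5
  row 4: b41 a2 a3 a4 a5
Rows 1 and 2 agree on A; apply A→B and equate their B entries.
Rows 1 and 4 agree on BD; apply BD→A and equate their A entries.
Rows 3 and 4 agree on E; apply E→AB and equate their AB entries.
Rows 2 and 3 agree on C; apply C→E and equate their E entries.
Rows 2 and 3 agree on AE; apply AE→D and equate their D entries.
Rows 2 and 4 agree on AE; apply AE→D and equate their D entries.
Row 2 is now all distinguished symbols — the join is lossless.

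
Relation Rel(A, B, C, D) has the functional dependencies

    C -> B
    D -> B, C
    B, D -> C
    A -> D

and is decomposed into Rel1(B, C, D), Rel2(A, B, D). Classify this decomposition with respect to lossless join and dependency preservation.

lossless and dependency-preserving

Lossless test: (B, D)⁺ = {B, C, D}, which contains all of one fragment — lossless.
Dependency preservation: every FD's attributes lie within a single fragment, so each can be enforced locally — preserved.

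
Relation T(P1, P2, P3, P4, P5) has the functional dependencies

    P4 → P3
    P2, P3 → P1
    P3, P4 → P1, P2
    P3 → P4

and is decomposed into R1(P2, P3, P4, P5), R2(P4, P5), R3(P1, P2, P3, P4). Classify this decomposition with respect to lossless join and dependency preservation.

Lossless test (chase): Rows 1 and 2 agree on P4; apply P4→P3 and equate their P3 entries. Rows 1 and 3 agree on P2, P3; apply P2, P3→P1 and equate their P1 entries. Rows 1 and 2 agree on P3, P4; apply P3, P4→P1, P2 and equate their P1, P2 entries. Row 1 is now all distinguished symbols — the join is lossless.
Dependency preservation: every FD's attributes lie within a single fragment, so each can be enforced locally — preserved.

lossless and dependency-preserving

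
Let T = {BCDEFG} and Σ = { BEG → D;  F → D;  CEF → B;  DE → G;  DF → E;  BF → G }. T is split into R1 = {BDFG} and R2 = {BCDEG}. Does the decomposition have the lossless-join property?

No

Common attributes: R1 ∩ R2 = {BDG}.
No dependency enlarges {BDG}, so (BDG)⁺ = {BDG}.
The closure contains neither all of R1 = {BDFG} nor all of R2 = {BCDEG}, so the common attributes are not a superkey of either fragment. The join is lossy.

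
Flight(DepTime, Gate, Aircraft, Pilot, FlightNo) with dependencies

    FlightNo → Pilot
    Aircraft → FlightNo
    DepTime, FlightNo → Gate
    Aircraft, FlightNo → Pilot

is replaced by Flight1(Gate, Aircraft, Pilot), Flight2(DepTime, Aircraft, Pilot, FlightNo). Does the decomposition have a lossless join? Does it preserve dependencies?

lossy and not dependency-preserving

Lossless test: (Aircraft, Pilot)⁺ = {Aircraft, Pilot, FlightNo}, which is a superkey of neither fragment — lossy.
Dependency preservation: the restricted closure of {DepTime, FlightNo} across the fragments never reaches {Gate}, so DepTime, FlightNo → Gate cannot be enforced without a join — not preserved.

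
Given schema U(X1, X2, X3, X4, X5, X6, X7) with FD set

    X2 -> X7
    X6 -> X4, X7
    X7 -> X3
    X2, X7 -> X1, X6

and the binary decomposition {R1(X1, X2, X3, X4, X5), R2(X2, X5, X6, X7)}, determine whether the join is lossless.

Yes

Common attributes: R1 ∩ R2 = {X2, X5}.
Closure of {X2, X5}: X2 → X7 applies, adding X7; X7 → X3 applies, adding X3; X2, X7 → X1, X6 applies, adding X1, X6; X6 → X4, X7 applies, adding X4. So (X2, X5)⁺ = {X1, X2, X3, X4, X5, X6, X7}.
This closure contains every attribute of R1, so R1 ∩ R2 → R1. The join is lossless.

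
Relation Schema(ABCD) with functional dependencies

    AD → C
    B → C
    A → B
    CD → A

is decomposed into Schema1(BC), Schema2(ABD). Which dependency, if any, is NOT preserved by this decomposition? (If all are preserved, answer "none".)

CD → A

Check CD → A: no single fragment contains all of {ACD}, and the restricted closure of {CD} across the fragments never reaches {A}.
AD → C is preserved.
B → C is preserved.
A → B is preserved.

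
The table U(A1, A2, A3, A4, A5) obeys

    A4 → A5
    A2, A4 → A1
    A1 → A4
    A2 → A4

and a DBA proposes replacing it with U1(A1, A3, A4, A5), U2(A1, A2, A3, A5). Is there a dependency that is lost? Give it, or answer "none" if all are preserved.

none

A4 → A5 lies within U1.
A2, A4 → A1: restricted closure across fragments reaches A1.
A1 → A4 lies within U1.
A2 → A4: restricted closure across fragments reaches A4.
Every dependency is enforceable on the fragments, so the decomposition is dependency-preserving.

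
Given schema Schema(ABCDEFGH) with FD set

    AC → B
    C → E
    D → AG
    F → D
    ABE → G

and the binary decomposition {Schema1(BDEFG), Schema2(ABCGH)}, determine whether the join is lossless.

No

Common attributes: Schema1 ∩ Schema2 = {BG}.
No dependency enlarges {BG}, so (BG)⁺ = {BG}.
The closure contains neither all of Schema1 = {BDEFG} nor all of Schema2 = {ABCGH}, so the common attributes are not a superkey of either fragment. The join is lossy.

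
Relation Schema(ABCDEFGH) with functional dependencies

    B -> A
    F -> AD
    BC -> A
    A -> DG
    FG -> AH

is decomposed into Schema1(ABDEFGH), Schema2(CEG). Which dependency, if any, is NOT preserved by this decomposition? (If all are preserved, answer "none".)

none

B → A lies within Schema1.
F → AD lies within Schema1.
BC → A: restricted closure across fragments reaches A.
A → DG lies within Schema1.
FG → AH lies within Schema1.
Every dependency is enforceable on the fragments, so the decomposition is dependency-preserving.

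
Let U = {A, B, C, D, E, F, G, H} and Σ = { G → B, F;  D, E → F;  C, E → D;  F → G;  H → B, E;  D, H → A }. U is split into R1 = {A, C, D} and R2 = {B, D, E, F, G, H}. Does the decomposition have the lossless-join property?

Common attributes: R1 ∩ R2 = {D}.
No dependency enlarges {D}, so (D)⁺ = {D}.
The closure contains neither all of R1 = {A, C, D} nor all of R2 = {B, D, E, F, G, H}, so the common attributes are not a superkey of either fragment. The join is lossy.

No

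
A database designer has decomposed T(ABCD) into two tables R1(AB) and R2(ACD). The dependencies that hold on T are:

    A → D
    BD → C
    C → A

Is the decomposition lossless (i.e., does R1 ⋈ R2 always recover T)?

Common attributes: R1 ∩ R2 = {A}.
Closure of {A}: A → D applies, adding D. So (A)⁺ = {AD}.
The closure contains neither all of R1 = {AB} nor all of R2 = {ACD}, so the common attributes are not a superkey of either fragment. The join is lossy.

No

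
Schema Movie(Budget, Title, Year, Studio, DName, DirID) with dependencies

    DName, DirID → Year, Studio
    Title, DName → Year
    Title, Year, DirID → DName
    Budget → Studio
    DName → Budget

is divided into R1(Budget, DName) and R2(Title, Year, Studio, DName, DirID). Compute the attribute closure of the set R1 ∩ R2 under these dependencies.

Budget, Studio, DName

R1 ∩ R2 = {DName}.
DName → Budget applies, adding Budget
Budget → Studio applies, adding Studio
Closure: {Budget, Studio, DName}.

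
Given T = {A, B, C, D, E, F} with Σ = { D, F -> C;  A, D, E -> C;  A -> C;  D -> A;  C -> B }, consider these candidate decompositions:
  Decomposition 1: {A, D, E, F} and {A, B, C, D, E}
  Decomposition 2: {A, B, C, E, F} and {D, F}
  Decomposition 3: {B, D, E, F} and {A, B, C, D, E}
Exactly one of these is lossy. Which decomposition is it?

Decomposition 1: common = {A, D, E}, closure = {A, B, C, D, E} → lossless.
Decomposition 2: common = {F}, closure = {F} → lossy.
Decomposition 3: common = {B, D, E}, closure = {A, B, C, D, E} → lossless.

Decomposition 2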